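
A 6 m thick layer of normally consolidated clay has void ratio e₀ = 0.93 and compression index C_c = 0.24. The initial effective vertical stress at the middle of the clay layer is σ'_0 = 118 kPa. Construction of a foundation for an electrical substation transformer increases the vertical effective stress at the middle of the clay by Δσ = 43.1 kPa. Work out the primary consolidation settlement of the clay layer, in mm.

S_c ≈ 101 mm

Final effective stress: σ'_f = σ'_0 + Δσ = 118 + 43.1 = 161.1 kPa.
Normally consolidated clay, so the full stress increment lies on the virgin compression line:
S_c = C_c·H/(1+e₀)·log₁₀(σ'_f/σ'_0) = 0.24×6/(1+0.93)×log₁₀(161.1/118)
    = 0.74611 × 0.13521 = 0.1009 m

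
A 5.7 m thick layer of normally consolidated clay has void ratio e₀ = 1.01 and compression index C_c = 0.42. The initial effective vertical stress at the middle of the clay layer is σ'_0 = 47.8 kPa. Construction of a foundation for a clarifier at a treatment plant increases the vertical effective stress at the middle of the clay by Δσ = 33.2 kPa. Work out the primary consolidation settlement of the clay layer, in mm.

S_c ≈ 273 mm

Final effective stress: σ'_f = σ'_0 + Δσ = 47.8 + 33.2 = 81 kPa.
Normally consolidated clay, so the full stress increment lies on the virgin compression line:
S_c = C_c·H/(1+e₀)·log₁₀(σ'_f/σ'_0) = 0.42×5.7/(1+1.01)×log₁₀(81/47.8)
    = 1.191 × 0.22906 = 0.2728 m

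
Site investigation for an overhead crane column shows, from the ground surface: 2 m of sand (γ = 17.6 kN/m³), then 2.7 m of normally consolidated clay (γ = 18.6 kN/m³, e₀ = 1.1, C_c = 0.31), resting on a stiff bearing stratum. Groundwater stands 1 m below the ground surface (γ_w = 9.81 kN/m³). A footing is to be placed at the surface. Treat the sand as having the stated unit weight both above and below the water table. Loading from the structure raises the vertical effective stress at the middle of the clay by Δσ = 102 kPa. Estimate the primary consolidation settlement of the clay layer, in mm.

S_c ≈ 228 mm

Mid-depth of clay below the ground surface: z = 2 + 2.7/2 = 3.35 m.
Total vertical stress at mid-clay: σ_v = 17.6×2 + 18.6×1.35 = 60.31 kPa.
Pore pressure: u = 9.81×(3.35 − 1) = 23.054 kPa.
Initial effective stress: σ'_0 = σ_v − u = 60.31 − 23.054 = 37.256 kPa.
Final effective stress: σ'_f = σ'_0 + Δσ = 37.256 + 102 = 139.26 kPa.
Normally consolidated clay, so the full stress increment lies on the virgin compression line:
S_c = C_c·H/(1+e₀)·log₁₀(σ'_f/σ'_0) = 0.31×2.7/(1+1.1)×log₁₀(139.26/37.256)
    = 0.39857 × 0.57263 = 0.2282 m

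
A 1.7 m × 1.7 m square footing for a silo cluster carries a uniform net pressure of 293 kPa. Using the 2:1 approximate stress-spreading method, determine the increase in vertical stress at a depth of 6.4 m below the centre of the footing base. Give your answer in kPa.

By the 2:1 method the load spreads at 1 horizontal : 2 vertical, so at depth z the loaded area has grown by z in each plan dimension:
Δσ = qBL/((B+z)(L+z)) = 293×1.7×1.7/((1.7+6.4)(1.7+6.4)) = 12.906 kPa

Δσ_z ≈ 12.9 kPa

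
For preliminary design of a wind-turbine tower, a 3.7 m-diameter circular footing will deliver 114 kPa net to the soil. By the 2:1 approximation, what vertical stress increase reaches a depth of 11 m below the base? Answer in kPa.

Δσ_z ≈ 7.22 kPa

By the 2:1 method the load spreads at 1 horizontal : 2 vertical, so at depth z the loaded area has grown by z in each plan dimension:
Δσ ≈ qD²/(D+z)² = 114×3.7²/(3.7+11)² = 7.2223 kPa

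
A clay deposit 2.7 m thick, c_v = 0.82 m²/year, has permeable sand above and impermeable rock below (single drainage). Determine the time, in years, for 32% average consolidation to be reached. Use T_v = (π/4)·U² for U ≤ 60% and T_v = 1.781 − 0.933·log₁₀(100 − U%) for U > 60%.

Drainage path length: H_d = H = 2.7 m (single drainage).
U ≤ 60%: T_v = (π/4)·U² = (π/4)×0.32² = 0.080425.
t = T_v·H_d²/c_v = 0.080425×2.7²/0.82 = 0.715 years.

t ≈ 0.715 years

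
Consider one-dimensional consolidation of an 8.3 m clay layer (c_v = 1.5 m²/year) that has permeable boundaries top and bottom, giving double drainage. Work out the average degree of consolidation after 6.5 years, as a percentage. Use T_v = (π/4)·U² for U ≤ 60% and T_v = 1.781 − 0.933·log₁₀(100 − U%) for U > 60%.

Drainage path length: H_d = H/2 = 4.15 m (double drainage).
T_v = c_v·t/H_d² = 1.5×6.5/4.15² = 0.56612.
T_v = 0.56612 corresponds to the U > 60% branch:
U = 1 − 10^((1.781 − T_v)/0.933)/100 = 0.7995

U ≈ 79.9 %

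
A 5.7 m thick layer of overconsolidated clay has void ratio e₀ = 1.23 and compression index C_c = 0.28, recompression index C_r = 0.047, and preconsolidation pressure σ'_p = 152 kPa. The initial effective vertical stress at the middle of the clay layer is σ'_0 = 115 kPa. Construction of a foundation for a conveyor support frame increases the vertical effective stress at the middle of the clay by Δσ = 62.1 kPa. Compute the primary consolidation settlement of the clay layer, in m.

S_c ≈ 0.0621 m

Final effective stress: σ'_f = 115 + 62.1 = 177.1 kPa.
σ'_f = 177.1 > σ'_p = 152 kPa, so the stress path crosses the preconsolidation pressure — recompression up to σ'_p, then virgin compression beyond:
S_c = H/(1+e₀)·[C_r·log₁₀(σ'_p/σ'_0) + C_c·log₁₀(σ'_f/σ'_p)]
    = 5.7/2.23 × [0.047×log₁₀(152/115) + 0.28×log₁₀(177.1/152)]
    = 2.5561 × [0.0056939 + 0.018585] = 0.06206 m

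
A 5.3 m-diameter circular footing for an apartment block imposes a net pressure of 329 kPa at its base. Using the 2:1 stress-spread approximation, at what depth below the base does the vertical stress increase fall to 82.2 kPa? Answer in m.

2:1 spreading — at depth z the loaded area has grown by z in each plan dimension:
qD²/(D+z)² = Δσ_z ⇒ z = D(√(q/Δσ_z) − 1) = 5.3×(√(329/82.2) − 1) = 5.303 m

z ≈ 5.3 m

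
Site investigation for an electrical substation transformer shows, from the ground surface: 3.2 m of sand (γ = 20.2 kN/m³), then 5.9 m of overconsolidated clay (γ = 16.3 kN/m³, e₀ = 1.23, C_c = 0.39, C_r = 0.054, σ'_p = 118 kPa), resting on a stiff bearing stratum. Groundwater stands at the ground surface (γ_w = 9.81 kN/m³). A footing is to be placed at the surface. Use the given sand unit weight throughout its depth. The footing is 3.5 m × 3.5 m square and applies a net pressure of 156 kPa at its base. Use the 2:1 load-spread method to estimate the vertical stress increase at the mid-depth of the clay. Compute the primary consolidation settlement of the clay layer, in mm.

S_c ≈ 20.5 mm

Mid-depth of clay below the ground surface: z = 3.2 + 5.9/2 = 6.15 m.
Total vertical stress at mid-clay: σ_v = 20.2×3.2 + 16.3×2.95 = 112.73 kPa.
Pore pressure: u = 9.81×(6.15 − 0) = 60.332 kPa.
Initial effective stress: σ'_0 = σ_v − u = 112.73 − 60.332 = 52.398 kPa.
Stress increase at mid-clay by the 2:1 spreading method:
Δσ = qBL/((B+z)(L+z)) = 156×3.5×3.5/((3.5+6.15)(3.5+6.15)) = 20.521 kPa
Final effective stress: σ'_f = 52.398 + 20.521 = 72.919 kPa.
σ'_f = 72.919 ≤ σ'_p = 118 kPa, so the clay remains overconsolidated and only the recompression index applies:
S_c = C_r·H/(1+e₀)·log₁₀(σ'_f/σ'_0) = 0.054×5.9/2.23×log₁₀(72.919/52.398)
    = 0.14287 × 0.14353 = 0.02051 m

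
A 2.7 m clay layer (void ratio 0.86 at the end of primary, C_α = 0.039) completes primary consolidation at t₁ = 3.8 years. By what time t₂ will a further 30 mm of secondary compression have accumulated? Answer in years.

S_s = C_α·H/(1+e_p)·log₁₀(t₂/t₁) ⇒ log₁₀(t₂/t₁) = S_s·(1+e_p)/(C_α·H).
log₁₀(t₂/t₁) = 0.03 × (1+0.86) / (0.039×2.7) = 0.5299
t₂ = t₁ × 10^0.5299 = 3.8 × 3.388 = 12.87 years

t₂ ≈ 12.9 years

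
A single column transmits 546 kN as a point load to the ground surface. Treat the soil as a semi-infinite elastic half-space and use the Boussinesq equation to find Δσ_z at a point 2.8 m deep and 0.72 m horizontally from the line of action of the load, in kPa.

Boussinesq vertical stress below a point load on an elastic half-space:
Δσ_z = 3P/(2πz²) · [1 + (r/z)²]^(−5/2)
r/z = 0.72/2.8 = 0.25714; [1+(r/z)²]^(−5/2) = 0.85208.
Δσ_z = 3×546/(2π×2.8²) × 0.85208 = 33.252 × 0.85208 = 28.33 kPa

Δσ_z ≈ 28.3 kPa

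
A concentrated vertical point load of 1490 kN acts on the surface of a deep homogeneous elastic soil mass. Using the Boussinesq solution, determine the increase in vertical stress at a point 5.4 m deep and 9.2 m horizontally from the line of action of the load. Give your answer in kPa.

Boussinesq vertical stress below a point load on an elastic half-space:
Δσ_z = 3P/(2πz²) · [1 + (r/z)²]^(−5/2)
r/z = 9.2/5.4 = 1.7037; [1+(r/z)²]^(−5/2) = 0.033236.
Δσ_z = 3×1490/(2π×5.4²) × 0.033236 = 24.397 × 0.033236 = 0.8109 kPa

Δσ_z ≈ 0.811 kPa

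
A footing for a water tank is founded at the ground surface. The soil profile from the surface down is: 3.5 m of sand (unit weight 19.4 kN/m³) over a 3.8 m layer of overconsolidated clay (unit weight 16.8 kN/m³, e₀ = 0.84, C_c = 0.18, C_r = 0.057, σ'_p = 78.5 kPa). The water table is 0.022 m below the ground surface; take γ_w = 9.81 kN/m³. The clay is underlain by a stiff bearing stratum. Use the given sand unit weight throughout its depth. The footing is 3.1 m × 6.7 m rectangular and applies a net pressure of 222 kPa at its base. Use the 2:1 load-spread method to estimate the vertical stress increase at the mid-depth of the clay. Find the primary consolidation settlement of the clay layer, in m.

Mid-depth of clay below the ground surface: z = 3.5 + 3.8/2 = 5.4 m.
Total vertical stress at mid-clay: σ_v = 19.4×3.5 + 16.8×1.9 = 99.82 kPa.
Pore pressure: u = 9.81×(5.4 − 0.022) = 52.758 kPa.
Initial effective stress: σ'_0 = σ_v − u = 99.82 − 52.758 = 47.062 kPa.
Stress increase at mid-clay by the 2:1 spreading method:
Δσ = qBL/((B+z)(L+z)) = 222×3.1×6.7/((3.1+5.4)(6.7+5.4)) = 44.832 kPa
Final effective stress: σ'_f = 47.062 + 44.832 = 91.894 kPa.
σ'_f = 91.894 > σ'_p = 78.5 kPa, so the stress path crosses the preconsolidation pressure — recompression up to σ'_p, then virgin compression beyond:
S_c = H/(1+e₀)·[C_r·log₁₀(σ'_p/σ'_0) + C_c·log₁₀(σ'_f/σ'_p)]
    = 3.8/1.84 × [0.057×log₁₀(78.5/47.062) + 0.18×log₁₀(91.894/78.5)]
    = 2.0652 × [0.012665 + 0.012315] = 0.05159 m

S_c ≈ 0.0516 m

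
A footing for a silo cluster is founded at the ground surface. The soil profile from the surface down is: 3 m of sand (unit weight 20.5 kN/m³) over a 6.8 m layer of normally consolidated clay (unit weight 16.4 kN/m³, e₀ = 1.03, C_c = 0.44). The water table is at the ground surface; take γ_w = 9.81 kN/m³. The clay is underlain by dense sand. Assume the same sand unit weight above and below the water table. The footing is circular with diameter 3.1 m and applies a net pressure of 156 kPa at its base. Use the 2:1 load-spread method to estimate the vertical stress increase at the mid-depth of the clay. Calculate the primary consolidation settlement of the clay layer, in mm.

S_c ≈ 170 mm

Mid-depth of clay below the ground surface: z = 3 + 6.8/2 = 6.4 m.
Total vertical stress at mid-clay: σ_v = 20.5×3 + 16.4×3.4 = 117.26 kPa.
Pore pressure: u = 9.81×(6.4 − 0) = 62.784 kPa.
Initial effective stress: σ'_0 = σ_v − u = 117.26 − 62.784 = 54.476 kPa.
Stress increase at mid-clay by the 2:1 spreading method:
Δσ ≈ qD²/(D+z)² = 156×3.1²/(3.1+6.4)² = 16.611 kPa
Final effective stress: σ'_f = σ'_0 + Δσ = 54.476 + 16.611 = 71.087 kPa.
Normally consolidated clay, so the full stress increment lies on the virgin compression line:
S_c = C_c·H/(1+e₀)·log₁₀(σ'_f/σ'_0) = 0.44×6.8/(1+1.03)×log₁₀(71.087/54.476)
    = 1.4739 × 0.11558 = 0.1704 m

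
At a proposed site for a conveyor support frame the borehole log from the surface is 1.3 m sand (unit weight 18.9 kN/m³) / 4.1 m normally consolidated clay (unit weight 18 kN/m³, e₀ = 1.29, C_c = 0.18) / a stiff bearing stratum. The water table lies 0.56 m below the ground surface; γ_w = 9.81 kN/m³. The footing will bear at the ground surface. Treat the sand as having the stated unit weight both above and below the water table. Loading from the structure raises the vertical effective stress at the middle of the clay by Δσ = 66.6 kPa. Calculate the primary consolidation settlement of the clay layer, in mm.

Mid-depth of clay below the ground surface: z = 1.3 + 4.1/2 = 3.35 m.
Total vertical stress at mid-clay: σ_v = 18.9×1.3 + 18×2.05 = 61.47 kPa.
Pore pressure: u = 9.81×(3.35 − 0.56) = 27.37 kPa.
Initial effective stress: σ'_0 = σ_v − u = 61.47 − 27.37 = 34.1 kPa.
Final effective stress: σ'_f = σ'_0 + Δσ = 34.1 + 66.6 = 100.7 kPa.
Normally consolidated clay, so the full stress increment lies on the virgin compression line:
S_c = C_c·H/(1+e₀)·log₁₀(σ'_f/σ'_0) = 0.18×4.1/(1+1.29)×log₁₀(100.7/34.1)
    = 0.32227 × 0.47028 = 0.1516 m

S_c ≈ 152 mm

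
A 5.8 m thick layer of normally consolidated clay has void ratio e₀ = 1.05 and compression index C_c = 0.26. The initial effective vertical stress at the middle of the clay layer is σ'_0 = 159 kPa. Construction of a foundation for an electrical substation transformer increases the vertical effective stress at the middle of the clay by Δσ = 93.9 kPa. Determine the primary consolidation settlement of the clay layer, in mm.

S_c ≈ 148 mm

Final effective stress: σ'_f = σ'_0 + Δσ = 159 + 93.9 = 252.9 kPa.
Normally consolidated clay, so the full stress increment lies on the virgin compression line:
S_c = C_c·H/(1+e₀)·log₁₀(σ'_f/σ'_0) = 0.26×5.8/(1+1.05)×log₁₀(252.9/159)
    = 0.73561 × 0.20155 = 0.1483 m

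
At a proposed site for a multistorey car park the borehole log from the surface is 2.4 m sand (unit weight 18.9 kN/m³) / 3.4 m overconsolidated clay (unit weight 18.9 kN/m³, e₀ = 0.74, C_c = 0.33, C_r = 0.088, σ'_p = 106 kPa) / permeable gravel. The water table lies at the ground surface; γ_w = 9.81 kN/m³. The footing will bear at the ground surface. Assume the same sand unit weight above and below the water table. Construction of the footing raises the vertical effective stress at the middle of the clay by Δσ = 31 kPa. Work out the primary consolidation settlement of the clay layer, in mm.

S_c ≈ 45.2 mm

Mid-depth of clay below the ground surface: z = 2.4 + 3.4/2 = 4.1 m.
Total vertical stress at mid-clay: σ_v = 18.9×2.4 + 18.9×1.7 = 77.49 kPa.
Pore pressure: u = 9.81×(4.1 − 0) = 40.221 kPa.
Initial effective stress: σ'_0 = σ_v − u = 77.49 − 40.221 = 37.269 kPa.
Final effective stress: σ'_f = 37.269 + 31 = 68.269 kPa.
σ'_f = 68.269 ≤ σ'_p = 106 kPa, so the clay remains overconsolidated and only the recompression index applies:
S_c = C_r·H/(1+e₀)·log₁₀(σ'_f/σ'_0) = 0.088×3.4/1.74×log₁₀(68.269/37.269)
    = 0.17195 × 0.26288 = 0.0452 m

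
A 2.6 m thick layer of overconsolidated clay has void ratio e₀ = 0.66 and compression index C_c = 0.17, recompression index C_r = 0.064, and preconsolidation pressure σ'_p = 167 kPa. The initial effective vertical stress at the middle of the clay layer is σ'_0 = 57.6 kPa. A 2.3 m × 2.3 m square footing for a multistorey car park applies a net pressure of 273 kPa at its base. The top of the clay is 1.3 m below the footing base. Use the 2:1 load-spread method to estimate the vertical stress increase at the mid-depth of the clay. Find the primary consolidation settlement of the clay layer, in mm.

S_c ≈ 31.1 mm

Mid-depth of clay below the footing base: z = 1.3 + 2.6/2 = 2.6 m.
Stress increase at mid-clay by the 2:1 spreading method:
Δσ = qBL/((B+z)(L+z)) = 273×2.3×2.3/((2.3+2.6)(2.3+2.6)) = 60.149 kPa
Final effective stress: σ'_f = 57.6 + 60.149 = 117.75 kPa.
σ'_f = 117.75 ≤ σ'_p = 167 kPa, so the clay remains overconsolidated and only the recompression index applies:
S_c = C_r·H/(1+e₀)·log₁₀(σ'_f/σ'_0) = 0.064×2.6/1.66×log₁₀(117.75/57.6)
    = 0.10024 × 0.31054 = 0.03113 m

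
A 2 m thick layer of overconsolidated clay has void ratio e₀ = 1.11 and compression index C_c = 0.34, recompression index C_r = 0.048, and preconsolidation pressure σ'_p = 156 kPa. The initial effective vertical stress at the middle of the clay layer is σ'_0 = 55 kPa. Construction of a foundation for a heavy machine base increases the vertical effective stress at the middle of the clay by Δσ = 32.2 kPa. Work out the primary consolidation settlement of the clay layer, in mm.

Final effective stress: σ'_f = 55 + 32.2 = 87.2 kPa.
σ'_f = 87.2 ≤ σ'_p = 156 kPa, so the clay remains overconsolidated and only the recompression index applies:
S_c = C_r·H/(1+e₀)·log₁₀(σ'_f/σ'_0) = 0.048×2/2.11×log₁₀(87.2/55)
    = 0.045498 × 0.20015 = 0.009106 m

S_c ≈ 9.11 mm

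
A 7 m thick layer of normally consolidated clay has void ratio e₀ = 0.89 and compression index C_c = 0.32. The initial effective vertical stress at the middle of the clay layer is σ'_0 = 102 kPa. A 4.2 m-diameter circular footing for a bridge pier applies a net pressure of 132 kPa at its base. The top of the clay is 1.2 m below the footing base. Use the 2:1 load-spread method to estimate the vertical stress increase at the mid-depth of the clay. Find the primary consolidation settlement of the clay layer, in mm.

S_c ≈ 130 mm

Mid-depth of clay below the footing base: z = 1.2 + 7/2 = 4.7 m.
Stress increase at mid-clay by the 2:1 spreading method:
Δσ ≈ qD²/(D+z)² = 132×4.2²/(4.2+4.7)² = 29.396 kPa
Final effective stress: σ'_f = σ'_0 + Δσ = 102 + 29.396 = 131.4 kPa.
Normally consolidated clay, so the full stress increment lies on the virgin compression line:
S_c = C_c·H/(1+e₀)·log₁₀(σ'_f/σ'_0) = 0.32×7/(1+0.89)×log₁₀(131.4/102)
    = 1.1852 × 0.11 = 0.1304 m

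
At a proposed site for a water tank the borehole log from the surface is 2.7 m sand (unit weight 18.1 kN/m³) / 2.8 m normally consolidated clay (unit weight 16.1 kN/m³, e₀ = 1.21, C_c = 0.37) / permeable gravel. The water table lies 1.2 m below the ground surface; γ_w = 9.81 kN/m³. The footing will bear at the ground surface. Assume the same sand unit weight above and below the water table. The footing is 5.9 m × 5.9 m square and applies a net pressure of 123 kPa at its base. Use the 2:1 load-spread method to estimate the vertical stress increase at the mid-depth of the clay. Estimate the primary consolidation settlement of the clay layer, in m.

S_c ≈ 0.141 m

Mid-depth of clay below the ground surface: z = 2.7 + 2.8/2 = 4.1 m.
Total vertical stress at mid-clay: σ_v = 18.1×2.7 + 16.1×1.4 = 71.41 kPa.
Pore pressure: u = 9.81×(4.1 − 1.2) = 28.449 kPa.
Initial effective stress: σ'_0 = σ_v − u = 71.41 − 28.449 = 42.961 kPa.
Stress increase at mid-clay by the 2:1 spreading method:
Δσ = qBL/((B+z)(L+z)) = 123×5.9×5.9/((5.9+4.1)(5.9+4.1)) = 42.816 kPa
Final effective stress: σ'_f = σ'_0 + Δσ = 42.961 + 42.816 = 85.777 kPa.
Normally consolidated clay, so the full stress increment lies on the virgin compression line:
S_c = C_c·H/(1+e₀)·log₁₀(σ'_f/σ'_0) = 0.37×2.8/(1+1.21)×log₁₀(85.777/42.961)
    = 0.46878 × 0.3003 = 0.1408 m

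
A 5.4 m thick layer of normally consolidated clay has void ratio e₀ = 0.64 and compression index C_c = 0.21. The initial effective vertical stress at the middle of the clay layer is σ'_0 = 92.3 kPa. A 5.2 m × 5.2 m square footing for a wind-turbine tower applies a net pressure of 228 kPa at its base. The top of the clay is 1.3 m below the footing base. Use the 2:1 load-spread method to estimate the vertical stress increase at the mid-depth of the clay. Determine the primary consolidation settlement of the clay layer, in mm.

S_c ≈ 175 mm

Mid-depth of clay below the footing base: z = 1.3 + 5.4/2 = 4 m.
Stress increase at mid-clay by the 2:1 spreading method:
Δσ = qBL/((B+z)(L+z)) = 228×5.2×5.2/((5.2+4)(5.2+4)) = 72.839 kPa
Final effective stress: σ'_f = σ'_0 + Δσ = 92.3 + 72.839 = 165.14 kPa.
Normally consolidated clay, so the full stress increment lies on the virgin compression line:
S_c = C_c·H/(1+e₀)·log₁₀(σ'_f/σ'_0) = 0.21×5.4/(1+0.64)×log₁₀(165.14/92.3)
    = 0.69146 × 0.25265 = 0.1747 m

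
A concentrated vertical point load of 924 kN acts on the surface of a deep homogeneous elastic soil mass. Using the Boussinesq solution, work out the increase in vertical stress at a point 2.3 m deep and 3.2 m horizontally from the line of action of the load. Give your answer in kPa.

Δσ_z ≈ 5.65 kPa

Boussinesq vertical stress below a point load on an elastic half-space:
Δσ_z = 3P/(2πz²) · [1 + (r/z)²]^(−5/2)
r/z = 3.2/2.3 = 1.3913; [1+(r/z)²]^(−5/2) = 0.067719.
Δσ_z = 3×924/(2π×2.3²) × 0.067719 = 83.398 × 0.067719 = 5.648 kPa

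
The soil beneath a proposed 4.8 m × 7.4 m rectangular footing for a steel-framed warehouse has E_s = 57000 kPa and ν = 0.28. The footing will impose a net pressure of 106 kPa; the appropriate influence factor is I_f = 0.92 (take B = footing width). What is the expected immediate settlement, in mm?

Immediate (elastic) settlement: S_e = q·B·(1−ν²)/E_s · I_f.
S_e = 106 × 4.8 × (1 − 0.28²) / 57000 × 0.92
    = 106 × 4.8 × 0.9216 / 57000 × 0.92
    = 0.007568 m = 7.568 mm

S_e ≈ 7.57 mm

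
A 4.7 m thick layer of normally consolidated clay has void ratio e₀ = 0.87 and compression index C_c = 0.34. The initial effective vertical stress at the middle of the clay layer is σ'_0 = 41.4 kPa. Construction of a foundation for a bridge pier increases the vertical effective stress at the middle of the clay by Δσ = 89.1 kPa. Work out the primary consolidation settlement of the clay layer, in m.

S_c ≈ 0.426 m

Final effective stress: σ'_f = σ'_0 + Δσ = 41.4 + 89.1 = 130.5 kPa.
Normally consolidated clay, so the full stress increment lies on the virgin compression line:
S_c = C_c·H/(1+e₀)·log₁₀(σ'_f/σ'_0) = 0.34×4.7/(1+0.87)×log₁₀(130.5/41.4)
    = 0.85455 × 0.49861 = 0.4261 m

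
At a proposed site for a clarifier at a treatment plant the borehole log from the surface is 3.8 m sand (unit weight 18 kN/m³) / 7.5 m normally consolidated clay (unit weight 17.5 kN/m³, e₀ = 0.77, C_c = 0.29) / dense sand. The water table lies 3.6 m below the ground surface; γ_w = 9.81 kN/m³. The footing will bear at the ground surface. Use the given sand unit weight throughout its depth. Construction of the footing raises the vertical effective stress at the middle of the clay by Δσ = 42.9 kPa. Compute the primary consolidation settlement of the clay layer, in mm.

Mid-depth of clay below the ground surface: z = 3.8 + 7.5/2 = 7.55 m.
Total vertical stress at mid-clay: σ_v = 18×3.8 + 17.5×3.75 = 134.02 kPa.
Pore pressure: u = 9.81×(7.55 − 3.6) = 38.75 kPa.
Initial effective stress: σ'_0 = σ_v − u = 134.02 − 38.75 = 95.27 kPa.
Final effective stress: σ'_f = σ'_0 + Δσ = 95.27 + 42.9 = 138.17 kPa.
Normally consolidated clay, so the full stress increment lies on the virgin compression line:
S_c = C_c·H/(1+e₀)·log₁₀(σ'_f/σ'_0) = 0.29×7.5/(1+0.77)×log₁₀(138.17/95.27)
    = 1.2288 × 0.16146 = 0.1984 m

S_c ≈ 198 mm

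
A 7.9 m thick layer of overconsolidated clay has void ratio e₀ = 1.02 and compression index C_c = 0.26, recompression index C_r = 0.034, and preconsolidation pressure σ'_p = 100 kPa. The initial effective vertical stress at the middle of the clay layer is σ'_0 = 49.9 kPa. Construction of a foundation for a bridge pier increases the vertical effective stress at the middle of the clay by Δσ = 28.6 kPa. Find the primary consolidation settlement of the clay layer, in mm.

S_c ≈ 26.2 mm

Final effective stress: σ'_f = 49.9 + 28.6 = 78.5 kPa.
σ'_f = 78.5 ≤ σ'_p = 100 kPa, so the clay remains overconsolidated and only the recompression index applies:
S_c = C_r·H/(1+e₀)·log₁₀(σ'_f/σ'_0) = 0.034×7.9/2.02×log₁₀(78.5/49.9)
    = 0.13297 × 0.19677 = 0.02616 m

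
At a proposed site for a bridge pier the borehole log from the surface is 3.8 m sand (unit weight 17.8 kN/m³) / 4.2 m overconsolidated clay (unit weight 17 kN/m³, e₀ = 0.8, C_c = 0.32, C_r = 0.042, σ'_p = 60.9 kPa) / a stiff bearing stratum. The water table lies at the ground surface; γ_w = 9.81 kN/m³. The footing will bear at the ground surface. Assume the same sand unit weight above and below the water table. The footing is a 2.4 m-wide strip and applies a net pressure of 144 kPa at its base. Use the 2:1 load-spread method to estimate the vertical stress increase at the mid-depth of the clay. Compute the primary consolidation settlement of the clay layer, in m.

S_c ≈ 0.128 m

Mid-depth of clay below the ground surface: z = 3.8 + 4.2/2 = 5.9 m.
Total vertical stress at mid-clay: σ_v = 17.8×3.8 + 17×2.1 = 103.34 kPa.
Pore pressure: u = 9.81×(5.9 − 0) = 57.879 kPa.
Initial effective stress: σ'_0 = σ_v − u = 103.34 − 57.879 = 45.461 kPa.
Stress increase at mid-clay by the 2:1 spreading method:
Δσ = qB/(B+z) = 144×2.4/(2.4+5.9) = 41.639 kPa
Final effective stress: σ'_f = 45.461 + 41.639 = 87.1 kPa.
σ'_f = 87.1 > σ'_p = 60.9 kPa, so the stress path crosses the preconsolidation pressure — recompression up to σ'_p, then virgin compression beyond:
S_c = H/(1+e₀)·[C_r·log₁₀(σ'_p/σ'_0) + C_c·log₁₀(σ'_f/σ'_p)]
    = 4.2/1.8 × [0.042×log₁₀(60.9/45.461) + 0.32×log₁₀(87.1/60.9)]
    = 2.3333 × [0.0053331 + 0.049728] = 0.1285 m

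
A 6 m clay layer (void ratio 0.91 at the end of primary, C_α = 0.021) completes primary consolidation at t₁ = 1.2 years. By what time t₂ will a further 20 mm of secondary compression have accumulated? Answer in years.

t₂ ≈ 2.41 years

S_s = C_α·H/(1+e_p)·log₁₀(t₂/t₁) ⇒ log₁₀(t₂/t₁) = S_s·(1+e_p)/(C_α·H).
log₁₀(t₂/t₁) = 0.02 × (1+0.91) / (0.021×6) = 0.3032
t₂ = t₁ × 10^0.3032 = 1.2 × 2.01 = 2.412 years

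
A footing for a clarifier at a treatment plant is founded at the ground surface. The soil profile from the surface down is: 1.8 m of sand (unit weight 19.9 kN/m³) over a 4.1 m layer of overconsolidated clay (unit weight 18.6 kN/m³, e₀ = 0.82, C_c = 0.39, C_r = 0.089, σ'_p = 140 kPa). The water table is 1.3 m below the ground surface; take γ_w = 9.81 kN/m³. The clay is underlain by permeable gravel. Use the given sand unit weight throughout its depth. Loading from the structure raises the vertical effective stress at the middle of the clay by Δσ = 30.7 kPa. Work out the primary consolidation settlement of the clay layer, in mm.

S_c ≈ 42.4 mm

Mid-depth of clay below the ground surface: z = 1.8 + 4.1/2 = 3.85 m.
Total vertical stress at mid-clay: σ_v = 19.9×1.8 + 18.6×2.05 = 73.95 kPa.
Pore pressure: u = 9.81×(3.85 − 1.3) = 25.015 kPa.
Initial effective stress: σ'_0 = σ_v − u = 73.95 − 25.015 = 48.935 kPa.
Final effective stress: σ'_f = 48.935 + 30.7 = 79.635 kPa.
σ'_f = 79.635 ≤ σ'_p = 140 kPa, so the clay remains overconsolidated and only the recompression index applies:
S_c = C_r·H/(1+e₀)·log₁₀(σ'_f/σ'_0) = 0.089×4.1/1.82×log₁₀(79.635/48.935)
    = 0.20049 × 0.21148 = 0.0424 m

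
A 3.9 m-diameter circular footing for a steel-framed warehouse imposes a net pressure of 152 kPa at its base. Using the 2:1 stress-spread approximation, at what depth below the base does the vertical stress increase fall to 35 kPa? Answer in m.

z ≈ 4.23 m

2:1 spreading — at depth z the loaded area has grown by z in each plan dimension:
qD²/(D+z)² = Δσ_z ⇒ z = D(√(q/Δσ_z) − 1) = 3.9×(√(152/35) − 1) = 4.227 m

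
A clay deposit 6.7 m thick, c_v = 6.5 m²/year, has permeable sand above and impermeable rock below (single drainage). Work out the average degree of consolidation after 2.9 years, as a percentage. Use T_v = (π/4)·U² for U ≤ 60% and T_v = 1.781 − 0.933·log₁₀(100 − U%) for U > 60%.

U ≈ 71.2 %

Drainage path length: H_d = H = 6.7 m (single drainage).
T_v = c_v·t/H_d² = 6.5×2.9/6.7² = 0.41992.
T_v = 0.41992 corresponds to the U > 60% branch:
U = 1 − 10^((1.781 − T_v)/0.933)/100 = 0.7124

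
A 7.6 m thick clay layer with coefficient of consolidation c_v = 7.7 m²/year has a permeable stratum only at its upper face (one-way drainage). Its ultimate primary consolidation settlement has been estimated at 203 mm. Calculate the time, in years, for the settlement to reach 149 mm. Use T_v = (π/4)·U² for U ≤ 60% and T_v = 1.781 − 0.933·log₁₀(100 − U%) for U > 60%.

Drainage path length: H_d = H = 7.6 m (single drainage).
U = S(t)/S_ult = 149/203 = 0.734.
U > 60%: T_v = 1.781 − 0.933·log₁₀(100 − 73.399) = 0.45157.
t = T_v·H_d²/c_v = 0.45157×7.6²/7.7 = 3.387 years.

t ≈ 3.39 years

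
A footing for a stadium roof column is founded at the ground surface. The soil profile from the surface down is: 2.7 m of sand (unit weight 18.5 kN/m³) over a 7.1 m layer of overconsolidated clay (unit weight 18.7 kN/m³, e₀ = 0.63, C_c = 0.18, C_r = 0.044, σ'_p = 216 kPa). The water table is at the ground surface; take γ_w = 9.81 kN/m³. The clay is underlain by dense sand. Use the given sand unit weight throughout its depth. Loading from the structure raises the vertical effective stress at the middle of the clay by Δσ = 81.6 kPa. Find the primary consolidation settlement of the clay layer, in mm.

Mid-depth of clay below the ground surface: z = 2.7 + 7.1/2 = 6.25 m.
Total vertical stress at mid-clay: σ_v = 18.5×2.7 + 18.7×3.55 = 116.33 kPa.
Pore pressure: u = 9.81×(6.25 − 0) = 61.312 kPa.
Initial effective stress: σ'_0 = σ_v − u = 116.33 − 61.312 = 55.018 kPa.
Final effective stress: σ'_f = 55.018 + 81.6 = 136.62 kPa.
σ'_f = 136.62 ≤ σ'_p = 216 kPa, so the clay remains overconsolidated and only the recompression index applies:
S_c = C_r·H/(1+e₀)·log₁₀(σ'_f/σ'_0) = 0.044×7.1/1.63×log₁₀(136.62/55.018)
    = 0.19166 × 0.39501 = 0.07571 m

S_c ≈ 75.7 mm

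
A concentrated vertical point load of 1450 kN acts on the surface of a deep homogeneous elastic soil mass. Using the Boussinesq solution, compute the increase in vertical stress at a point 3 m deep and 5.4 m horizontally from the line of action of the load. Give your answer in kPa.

Boussinesq vertical stress below a point load on an elastic half-space:
Δσ_z = 3P/(2πz²) · [1 + (r/z)²]^(−5/2)
r/z = 5.4/3 = 1.8; [1+(r/z)²]^(−5/2) = 0.027014.
Δσ_z = 3×1450/(2π×3²) × 0.027014 = 76.925 × 0.027014 = 2.078 kPa

Δσ_z ≈ 2.08 kPa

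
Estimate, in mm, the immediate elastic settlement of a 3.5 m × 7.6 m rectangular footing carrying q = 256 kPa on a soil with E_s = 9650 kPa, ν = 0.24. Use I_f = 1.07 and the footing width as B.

Immediate (elastic) settlement: S_e = q·B·(1−ν²)/E_s · I_f.
S_e = 256 × 3.5 × (1 − 0.24²) / 9650 × 1.07
    = 256 × 3.5 × 0.9424 / 9650 × 1.07
    = 0.09363 m = 93.63 mm

S_e ≈ 93.6 mm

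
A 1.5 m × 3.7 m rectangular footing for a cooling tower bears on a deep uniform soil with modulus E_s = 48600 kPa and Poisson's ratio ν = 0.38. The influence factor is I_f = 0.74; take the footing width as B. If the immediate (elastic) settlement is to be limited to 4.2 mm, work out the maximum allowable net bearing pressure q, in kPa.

S_e = q·B·(1−ν²)/E_s · I_f  ⇒  q = S_e·E_s / (B·(1−ν²)·I_f).
q = 0.0042 × 48600 / (1.5 × 0.8556 × 0.74) = 214.9 kPa

q ≈ 215 kPa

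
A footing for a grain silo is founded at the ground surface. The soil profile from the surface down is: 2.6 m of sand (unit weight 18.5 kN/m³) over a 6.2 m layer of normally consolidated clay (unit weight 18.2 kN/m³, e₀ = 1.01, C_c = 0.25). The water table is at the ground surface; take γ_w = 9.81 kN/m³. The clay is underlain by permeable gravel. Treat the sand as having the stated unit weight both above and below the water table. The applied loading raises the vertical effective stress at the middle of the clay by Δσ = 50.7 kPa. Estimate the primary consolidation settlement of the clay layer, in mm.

Mid-depth of clay below the ground surface: z = 2.6 + 6.2/2 = 5.7 m.
Total vertical stress at mid-clay: σ_v = 18.5×2.6 + 18.2×3.1 = 104.52 kPa.
Pore pressure: u = 9.81×(5.7 − 0) = 55.917 kPa.
Initial effective stress: σ'_0 = σ_v − u = 104.52 − 55.917 = 48.603 kPa.
Final effective stress: σ'_f = σ'_0 + Δσ = 48.603 + 50.7 = 99.303 kPa.
Normally consolidated clay, so the full stress increment lies on the virgin compression line:
S_c = C_c·H/(1+e₀)·log₁₀(σ'_f/σ'_0) = 0.25×6.2/(1+1.01)×log₁₀(99.303/48.603)
    = 0.77114 × 0.3103 = 0.2393 m

S_c ≈ 239 mm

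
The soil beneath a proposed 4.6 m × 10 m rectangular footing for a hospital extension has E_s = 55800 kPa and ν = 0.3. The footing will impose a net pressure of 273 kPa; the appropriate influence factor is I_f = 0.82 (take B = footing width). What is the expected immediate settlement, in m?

Immediate (elastic) settlement: S_e = q·B·(1−ν²)/E_s · I_f.
S_e = 273 × 4.6 × (1 − 0.3²) / 55800 × 0.82
    = 273 × 4.6 × 0.91 / 55800 × 0.82
    = 0.01679 m

S_e ≈ 0.0168 m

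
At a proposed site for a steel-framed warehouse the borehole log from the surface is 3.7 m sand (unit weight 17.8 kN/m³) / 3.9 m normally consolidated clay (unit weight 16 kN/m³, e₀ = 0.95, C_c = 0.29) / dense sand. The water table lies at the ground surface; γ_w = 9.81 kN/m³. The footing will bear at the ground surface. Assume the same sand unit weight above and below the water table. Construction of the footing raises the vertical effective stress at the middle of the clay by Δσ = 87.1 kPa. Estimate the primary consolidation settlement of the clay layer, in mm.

Mid-depth of clay below the ground surface: z = 3.7 + 3.9/2 = 5.65 m.
Total vertical stress at mid-clay: σ_v = 17.8×3.7 + 16×1.95 = 97.06 kPa.
Pore pressure: u = 9.81×(5.65 − 0) = 55.427 kPa.
Initial effective stress: σ'_0 = σ_v − u = 97.06 − 55.427 = 41.633 kPa.
Final effective stress: σ'_f = σ'_0 + Δσ = 41.633 + 87.1 = 128.73 kPa.
Normally consolidated clay, so the full stress increment lies on the virgin compression line:
S_c = C_c·H/(1+e₀)·log₁₀(σ'_f/σ'_0) = 0.29×3.9/(1+0.95)×log₁₀(128.73/41.633)
    = 0.58 × 0.49024 = 0.2843 m

S_c ≈ 284 mm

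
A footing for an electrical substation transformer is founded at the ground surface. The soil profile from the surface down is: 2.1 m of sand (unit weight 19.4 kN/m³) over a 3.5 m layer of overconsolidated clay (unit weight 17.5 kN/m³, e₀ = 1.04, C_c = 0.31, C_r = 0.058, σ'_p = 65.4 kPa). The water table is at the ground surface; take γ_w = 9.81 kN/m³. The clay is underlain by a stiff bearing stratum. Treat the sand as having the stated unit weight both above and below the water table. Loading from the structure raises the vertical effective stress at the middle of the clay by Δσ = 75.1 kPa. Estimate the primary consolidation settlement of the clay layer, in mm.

S_c ≈ 146 mm

Mid-depth of clay below the ground surface: z = 2.1 + 3.5/2 = 3.85 m.
Total vertical stress at mid-clay: σ_v = 19.4×2.1 + 17.5×1.75 = 71.365 kPa.
Pore pressure: u = 9.81×(3.85 − 0) = 37.769 kPa.
Initial effective stress: σ'_0 = σ_v − u = 71.365 − 37.769 = 33.596 kPa.
Final effective stress: σ'_f = 33.596 + 75.1 = 108.7 kPa.
σ'_f = 108.7 > σ'_p = 65.4 kPa, so the stress path crosses the preconsolidation pressure — recompression up to σ'_p, then virgin compression beyond:
S_c = H/(1+e₀)·[C_r·log₁₀(σ'_p/σ'_0) + C_c·log₁₀(σ'_f/σ'_p)]
    = 3.5/2.04 × [0.058×log₁₀(65.4/33.596) + 0.31×log₁₀(108.7/65.4)]
    = 1.7157 × [0.016779 + 0.068402] = 0.1461 m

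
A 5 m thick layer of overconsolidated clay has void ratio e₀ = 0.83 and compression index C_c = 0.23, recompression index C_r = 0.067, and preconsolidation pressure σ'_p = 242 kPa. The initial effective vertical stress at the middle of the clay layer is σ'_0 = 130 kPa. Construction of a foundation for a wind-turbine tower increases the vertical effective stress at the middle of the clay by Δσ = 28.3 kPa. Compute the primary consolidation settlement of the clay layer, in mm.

Final effective stress: σ'_f = 130 + 28.3 = 158.3 kPa.
σ'_f = 158.3 ≤ σ'_p = 242 kPa, so the clay remains overconsolidated and only the recompression index applies:
S_c = C_r·H/(1+e₀)·log₁₀(σ'_f/σ'_0) = 0.067×5/1.83×log₁₀(158.3/130)
    = 0.18306 × 0.085538 = 0.01566 m

S_c ≈ 15.7 mm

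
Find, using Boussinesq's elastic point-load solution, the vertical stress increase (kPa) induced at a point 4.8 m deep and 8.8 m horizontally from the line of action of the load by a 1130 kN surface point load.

Δσ_z ≈ 0.59 kPa

Boussinesq vertical stress below a point load on an elastic half-space:
Δσ_z = 3P/(2πz²) · [1 + (r/z)²]^(−5/2)
r/z = 8.8/4.8 = 1.8333; [1+(r/z)²]^(−5/2) = 0.025177.
Δσ_z = 3×1130/(2π×4.8²) × 0.025177 = 23.417 × 0.025177 = 0.5896 kPa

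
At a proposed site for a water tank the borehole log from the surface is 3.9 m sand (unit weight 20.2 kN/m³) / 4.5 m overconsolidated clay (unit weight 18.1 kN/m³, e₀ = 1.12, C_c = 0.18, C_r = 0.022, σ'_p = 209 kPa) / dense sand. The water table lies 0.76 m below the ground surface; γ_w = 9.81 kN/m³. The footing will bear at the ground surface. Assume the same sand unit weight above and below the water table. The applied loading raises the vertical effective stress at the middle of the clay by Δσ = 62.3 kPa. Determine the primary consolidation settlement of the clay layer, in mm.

Mid-depth of clay below the ground surface: z = 3.9 + 4.5/2 = 6.15 m.
Total vertical stress at mid-clay: σ_v = 20.2×3.9 + 18.1×2.25 = 119.5 kPa.
Pore pressure: u = 9.81×(6.15 − 0.76) = 52.876 kPa.
Initial effective stress: σ'_0 = σ_v − u = 119.5 − 52.876 = 66.624 kPa.
Final effective stress: σ'_f = 66.624 + 62.3 = 128.92 kPa.
σ'_f = 128.92 ≤ σ'_p = 209 kPa, so the clay remains overconsolidated and only the recompression index applies:
S_c = C_r·H/(1+e₀)·log₁₀(σ'_f/σ'_0) = 0.022×4.5/2.12×log₁₀(128.92/66.624)
    = 0.046697 × 0.28669 = 0.01339 m

S_c ≈ 13.4 mm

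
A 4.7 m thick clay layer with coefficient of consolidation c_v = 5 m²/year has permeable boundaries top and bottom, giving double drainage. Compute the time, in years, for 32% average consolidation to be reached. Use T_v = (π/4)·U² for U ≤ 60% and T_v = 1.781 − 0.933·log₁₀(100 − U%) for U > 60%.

Drainage path length: H_d = H/2 = 2.35 m (double drainage).
U ≤ 60%: T_v = (π/4)·U² = (π/4)×0.32² = 0.080425.
t = T_v·H_d²/c_v = 0.080425×2.35²/5 = 0.08883 years.

t ≈ 0.0888 years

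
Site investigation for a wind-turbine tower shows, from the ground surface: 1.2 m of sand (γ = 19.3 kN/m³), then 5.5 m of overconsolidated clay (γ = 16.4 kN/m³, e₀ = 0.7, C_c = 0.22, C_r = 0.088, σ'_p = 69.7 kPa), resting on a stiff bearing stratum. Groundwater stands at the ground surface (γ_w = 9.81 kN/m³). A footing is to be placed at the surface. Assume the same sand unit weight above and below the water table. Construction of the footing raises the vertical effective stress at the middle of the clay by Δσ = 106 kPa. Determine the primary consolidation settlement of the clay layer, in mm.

S_c ≈ 312 mm

Mid-depth of clay below the ground surface: z = 1.2 + 5.5/2 = 3.95 m.
Total vertical stress at mid-clay: σ_v = 19.3×1.2 + 16.4×2.75 = 68.26 kPa.
Pore pressure: u = 9.81×(3.95 − 0) = 38.75 kPa.
Initial effective stress: σ'_0 = σ_v − u = 68.26 − 38.75 = 29.51 kPa.
Final effective stress: σ'_f = 29.51 + 106 = 135.51 kPa.
σ'_f = 135.51 > σ'_p = 69.7 kPa, so the stress path crosses the preconsolidation pressure — recompression up to σ'_p, then virgin compression beyond:
S_c = H/(1+e₀)·[C_r·log₁₀(σ'_p/σ'_0) + C_c·log₁₀(σ'_f/σ'_p)]
    = 5.5/1.7 × [0.088×log₁₀(69.7/29.51) + 0.22×log₁₀(135.51/69.7)]
    = 3.2353 × [0.032847 + 0.063522] = 0.3118 m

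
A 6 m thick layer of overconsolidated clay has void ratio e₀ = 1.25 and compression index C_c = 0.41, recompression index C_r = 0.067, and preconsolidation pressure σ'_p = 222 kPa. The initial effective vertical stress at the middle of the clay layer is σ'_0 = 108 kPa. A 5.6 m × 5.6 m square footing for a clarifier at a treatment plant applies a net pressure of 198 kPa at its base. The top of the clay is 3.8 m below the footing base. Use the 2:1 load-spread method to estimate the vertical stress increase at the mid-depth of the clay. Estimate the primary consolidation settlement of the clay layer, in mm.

S_c ≈ 24.6 mm

Mid-depth of clay below the footing base: z = 3.8 + 6/2 = 6.8 m.
Stress increase at mid-clay by the 2:1 spreading method:
Δσ = qBL/((B+z)(L+z)) = 198×5.6×5.6/((5.6+6.8)(5.6+6.8)) = 40.383 kPa
Final effective stress: σ'_f = 108 + 40.383 = 148.38 kPa.
σ'_f = 148.38 ≤ σ'_p = 222 kPa, so the clay remains overconsolidated and only the recompression index applies:
S_c = C_r·H/(1+e₀)·log₁₀(σ'_f/σ'_0) = 0.067×6/2.25×log₁₀(148.38/108)
    = 0.17867 × 0.13795 = 0.02465 m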